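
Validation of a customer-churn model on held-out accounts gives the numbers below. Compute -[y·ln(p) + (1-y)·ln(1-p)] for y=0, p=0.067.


BCE = -[y·ln(p) + (1-y)·ln(1-p)]
= -0 - 1·ln(1-0.067)
= -ln(0.933) = 0.0694

0.0694


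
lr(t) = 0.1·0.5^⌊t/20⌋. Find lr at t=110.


n_drops = ⌊110/20⌋ = 5
lr = 0.1·0.5^5 = 0.1·0.03125 = 0.003125

0.003125


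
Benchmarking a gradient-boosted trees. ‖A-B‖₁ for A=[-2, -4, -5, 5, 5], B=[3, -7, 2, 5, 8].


d = |-2-3| + |-4+ 7| + |-5-2| + |5-5| + |5-8|
  = 5 + 3 + 7 + 0 + 3
  = 18

18


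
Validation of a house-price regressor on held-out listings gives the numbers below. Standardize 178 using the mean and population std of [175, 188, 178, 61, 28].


μ = 126, σ = 67.4952
z = (178 - 126)/67.4952 = 0.7704

0.7704


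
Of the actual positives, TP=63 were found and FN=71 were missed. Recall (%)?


Recall = TP/(TP+FN)
= 63/(63+71)
= 63/134 = 47.01%

47.01%


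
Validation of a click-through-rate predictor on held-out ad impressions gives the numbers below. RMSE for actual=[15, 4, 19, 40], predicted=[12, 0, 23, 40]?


MSE = 41/4 = 10.25
RMSE = √(41/4) = 3.2016

3.2016


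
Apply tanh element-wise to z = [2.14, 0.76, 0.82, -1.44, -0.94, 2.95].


tanh(2.14) = 0.9727
tanh(0.76) = 0.6411
tanh(0.82) = 0.6751
tanh(-1.44) = -0.8937
tanh(-0.94) = -0.7352
tanh(2.95) = 0.9945
result = [0.9727, 0.6411, 0.6751, -0.8937, -0.7352, 0.9945]

[0.9727, 0.6411, 0.6751, -0.8937, -0.7352, 0.9945]


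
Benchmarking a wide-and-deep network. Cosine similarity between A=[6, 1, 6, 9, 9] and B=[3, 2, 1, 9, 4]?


A·B = 6·3 + 1·2 + 6·1 + 9·9 + 9·4 = 143
‖A‖ = √235 = 15.3297, ‖B‖ = √111 = 10.5357
cos = 143/(√235·√111) = 143/√26085 = 0.8854

0.8854


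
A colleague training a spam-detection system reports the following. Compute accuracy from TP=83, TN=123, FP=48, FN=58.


Accuracy = (TP+TN)/(TP+TN+FP+FN)
= (83+123)/(312)
= 206/312 = 66.03%

66.03%


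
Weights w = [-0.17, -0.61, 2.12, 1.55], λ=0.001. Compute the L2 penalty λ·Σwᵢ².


‖w‖₂² = (-0.17)² + (-0.61)² + (2.12)² + (1.55)²
     = 0.0289 + 0.3721 + 4.4944 + 2.4025
     = 7.2979
λ·‖w‖₂² = 0.001·7.2979 = 0.007298

0.007298


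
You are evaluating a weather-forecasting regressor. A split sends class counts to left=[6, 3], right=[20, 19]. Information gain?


Parent = [26, 22], H_parent = 0.995
H_left = 0.9183 (n=9), H_right = 0.9995 (n=39)
H_children = (9/48)·0.9183 + (39/48)·0.9995 = 0.9843
IG = 0.995 - 0.9843 = 0.0107

0.0107


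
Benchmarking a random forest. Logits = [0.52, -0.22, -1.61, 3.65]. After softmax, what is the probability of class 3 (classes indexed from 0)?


Exponentials: e^0.52=1.682, e^-0.22=0.8025, e^-1.61=0.1999, e^3.65=38.4747
Sum = 41.1591
Softmax = [0.0409, 0.0195, 0.0049, 0.9348]
p[3] = 38.4747/41.1591 = 0.9348

0.9348


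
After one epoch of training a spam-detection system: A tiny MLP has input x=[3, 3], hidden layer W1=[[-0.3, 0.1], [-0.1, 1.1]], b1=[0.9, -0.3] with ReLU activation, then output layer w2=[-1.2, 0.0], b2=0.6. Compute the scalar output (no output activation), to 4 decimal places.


z1[0] = (-0.3)·(3) + (0.1)·(3) + 0.9 = 0.3
z1[1] = (-0.1)·(3) + (1.1)·(3) - 0.3 = 2.7
h = ReLU(z1) = [0.3, 2.7]
output = (-1.2)·(0.3) + (0.0)·(2.7) + 0.6 = 0.24

0.24


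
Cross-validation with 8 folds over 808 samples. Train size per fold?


Fold size = 808/8 = 101
Training per fold = 808 - 101 = 707

707


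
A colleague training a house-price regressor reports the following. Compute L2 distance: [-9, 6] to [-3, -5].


d = √((-9+ 3)² + (6+ 5)²)
  = √(36 + 121)
  = √157 = 12.53

12.53


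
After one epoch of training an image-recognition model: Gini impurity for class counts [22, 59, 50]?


Probabilities: [22/131, 59/131, 50/131] ≈ [0.1679, 0.4504, 0.3817]
Σpᵢ² = (484 + 3481 + 2500)/131² = 6465/17161
Gini = 1 - Σpᵢ² = 1 - 6465/17161 = 0.6233

0.6233


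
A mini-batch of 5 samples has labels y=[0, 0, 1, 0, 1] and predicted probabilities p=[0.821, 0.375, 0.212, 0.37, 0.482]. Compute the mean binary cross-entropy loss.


L[0] = -ln(1-0.821) = -ln(0.179) = 1.7204
L[1] = -ln(1-0.375) = -ln(0.625) = 0.47
L[2] = -ln(0.212) = 1.5512
L[3] = -ln(1-0.37) = -ln(0.63) = 0.462
L[4] = -ln(0.482) = 0.7298
mean = (1.7204 + 0.47 + 1.5512 + 0.462 + 0.7298)/5 = 0.9867

0.9867


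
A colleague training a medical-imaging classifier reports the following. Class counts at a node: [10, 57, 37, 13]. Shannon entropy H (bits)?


Probabilities: [10/117, 57/117, 37/117, 13/117] ≈ [0.0855, 0.4872, 0.3162, 0.1111]
H = -((10/117)·log₂(10/117) + (57/117)·log₂(57/117) + (37/117)·log₂(37/117) + (13/117)·log₂(13/117))
  = 1.6862 bits

1.6862 bits


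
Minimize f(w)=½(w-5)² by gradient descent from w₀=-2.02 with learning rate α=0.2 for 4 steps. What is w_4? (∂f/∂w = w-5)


step 1: grad = -2.02-5 = -7.02; w = -2.02 - 0.2·(-7.02) = -0.616
step 2: grad = -0.616-5 = -5.616; w = -0.616 - 0.2·(-5.616) = 0.5072
step 3: grad = 0.5072-5 = -4.4928; w = 0.5072 - 0.2·(-4.4928) = 1.40576
step 4: grad = 1.40576-5 = -3.59424; w = 1.40576 - 0.2·(-3.59424) = 2.124608

2.124608


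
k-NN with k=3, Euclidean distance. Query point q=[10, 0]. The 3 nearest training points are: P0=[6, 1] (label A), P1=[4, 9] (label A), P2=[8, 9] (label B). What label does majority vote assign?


d(q,P0) = 4.1231  (label A)
d(q,P1) = 10.8167  (label A)
d(q,P2) = 9.2195  (label B)
Votes: A=2, B=1
Majority → A

A


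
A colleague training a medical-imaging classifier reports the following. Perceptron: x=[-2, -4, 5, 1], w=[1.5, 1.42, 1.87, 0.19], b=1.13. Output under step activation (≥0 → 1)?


z = (-2)·(1.5) + (-4)·(1.42) + (5)·(1.87) + (1)·(0.19) + 1.13
  = 1.99
step(z) = 1 (z≥0)

1


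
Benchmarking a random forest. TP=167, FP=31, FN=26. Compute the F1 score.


Precision = 167/198 = 0.8434
Recall = 167/193 = 0.8653
F1 = 2·P·R/(P+R) = 2·TP/(2·TP+FP+FN) = 334/(334+31+26) = 334/391 = 0.8542

0.8542


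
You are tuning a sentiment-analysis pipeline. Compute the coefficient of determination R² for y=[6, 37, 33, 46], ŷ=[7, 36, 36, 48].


ȳ = 30.5
SS_res = Σ(y-ŷ)² = 15
SS_tot = Σ(y-ȳ)² = 889
R² = 1 - SS_res/SS_tot = 1 - 0.0169 = 0.9831

0.9831


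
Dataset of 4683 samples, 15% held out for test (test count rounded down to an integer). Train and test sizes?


Test = ⌊4683·15/100⌋ = 702
Train = 4683 - 702 = 3981

Train: 3981, Test: 702


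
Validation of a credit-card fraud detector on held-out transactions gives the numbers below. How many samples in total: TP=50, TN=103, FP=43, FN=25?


Total = TP + TN + FP + FN
= 50 + 103 + 43 + 25
= 221
(Predicted positive: 93, predicted negative: 128)

221


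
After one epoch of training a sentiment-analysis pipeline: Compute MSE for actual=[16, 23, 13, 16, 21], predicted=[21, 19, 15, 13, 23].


Squared errors: (16-21)²=25, (23-19)²=16, (13-15)²=4, (16-13)²=9, (21-23)²=4
Sum = 58
MSE = 58/5 = 58/5

58/5


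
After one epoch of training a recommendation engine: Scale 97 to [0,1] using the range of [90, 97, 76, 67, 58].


min=58, max=97
(97-58)/(97-58) = 39/39 = 1.0

1.0


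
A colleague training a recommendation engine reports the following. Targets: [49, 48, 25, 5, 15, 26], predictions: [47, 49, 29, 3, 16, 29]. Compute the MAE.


Absolute errors: |49-47|=2, |48-49|=1, |25-29|=4, |5-3|=2, |15-16|=1, |26-29|=3
Sum = 13
MAE = 13/6 = 13/6

13/6


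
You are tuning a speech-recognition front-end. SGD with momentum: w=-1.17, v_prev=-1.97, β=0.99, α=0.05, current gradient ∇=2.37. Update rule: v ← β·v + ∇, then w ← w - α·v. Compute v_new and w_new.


v_new = 0.99·-1.97 + 2.37 = -1.9503 + 2.37 = 0.4197
w_new = -1.17 - 0.05·0.4197 = -1.17 - 0.020985 = -1.190985

v_new=0.4197, w_new=-1.190985


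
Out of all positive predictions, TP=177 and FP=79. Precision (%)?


Precision = TP/(TP+FP)
= 177/(177+79)
= 177/256 = 69.14%

69.14%


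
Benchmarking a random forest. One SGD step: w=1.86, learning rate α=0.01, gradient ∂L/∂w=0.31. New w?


w_new = w - α·∇
= 1.86 - 0.01·0.31
= 1.86 - 0.0031
= 1.8569

1.8569


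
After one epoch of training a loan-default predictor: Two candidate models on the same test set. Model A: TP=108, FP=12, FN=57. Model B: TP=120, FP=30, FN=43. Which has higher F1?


Model A: P=108/120=0.9, R=108/165=0.6545, F1=2PR/(P+R)=2TP/(2TP+FP+FN)=216/285=0.7579
Model B: P=120/150=0.8, R=120/163=0.7362, F1=2PR/(P+R)=2TP/(2TP+FP+FN)=240/313=0.7668
0.7579 < 0.7668 → Model B

Model B


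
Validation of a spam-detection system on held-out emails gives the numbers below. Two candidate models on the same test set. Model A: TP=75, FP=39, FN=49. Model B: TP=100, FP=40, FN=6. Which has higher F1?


Model A: P=75/114=0.6579, R=75/124=0.6048, F1=2PR/(P+R)=2TP/(2TP+FP+FN)=150/238=0.6303
Model B: P=100/140=0.7143, R=100/106=0.9434, F1=2PR/(P+R)=2TP/(2TP+FP+FN)=200/246=0.813
0.6303 < 0.813 → Model B

Model B


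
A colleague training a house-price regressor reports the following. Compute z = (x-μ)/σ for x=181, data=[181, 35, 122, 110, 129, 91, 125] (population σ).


μ = 113.2857, σ = 40.8506
z = (181 - 113.2857)/40.8506 = 1.6576

1.6576


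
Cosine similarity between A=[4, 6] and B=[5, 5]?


A·B = 4·5 + 6·5 = 50
‖A‖ = √52 = 7.2111, ‖B‖ = √50 = 7.0711
cos = 50/(√52·√50) = 50/√2600 = 0.9806

0.9806


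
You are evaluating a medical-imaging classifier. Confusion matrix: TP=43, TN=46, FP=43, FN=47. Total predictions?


Total = TP + TN + FP + FN
= 43 + 46 + 43 + 47
= 179
(Predicted positive: 86, predicted negative: 93)

179


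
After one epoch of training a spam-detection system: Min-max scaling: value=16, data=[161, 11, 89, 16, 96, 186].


min=11, max=186
(16-11)/(186-11) = 5/175 = 0.0286

0.0286


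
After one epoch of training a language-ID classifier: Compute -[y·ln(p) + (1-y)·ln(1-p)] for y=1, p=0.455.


BCE = -[y·ln(p) + (1-y)·ln(1-p)]
= -1·ln(0.455) - 0
= -ln(0.455) = 0.7875

0.7875


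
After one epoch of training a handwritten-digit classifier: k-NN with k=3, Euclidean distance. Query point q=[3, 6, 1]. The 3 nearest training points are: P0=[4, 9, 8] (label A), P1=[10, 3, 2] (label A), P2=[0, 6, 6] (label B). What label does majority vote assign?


d(q,P0) = 7.6811  (label A)
d(q,P1) = 7.6811  (label A)
d(q,P2) = 5.831  (label B)
Votes: A=2, B=1
Majority → A

A


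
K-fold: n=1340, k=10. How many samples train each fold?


Fold size = 1340/10 = 134
Training per fold = 1340 - 134 = 1206

1206


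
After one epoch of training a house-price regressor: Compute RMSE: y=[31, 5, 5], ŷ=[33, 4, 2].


MSE = 14/3 = 4.6667
RMSE = √(14/3) = 2.1602

2.1602


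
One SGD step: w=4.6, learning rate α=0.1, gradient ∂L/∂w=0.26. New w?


w_new = w - α·∇
= 4.6 - 0.1·0.26
= 4.6 - 0.026
= 4.574

4.574


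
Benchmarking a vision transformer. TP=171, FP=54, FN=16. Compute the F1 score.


Precision = 171/225 = 0.76
Recall = 171/187 = 0.9144
F1 = 2·P·R/(P+R) = 2·TP/(2·TP+FP+FN) = 342/(342+54+16) = 342/412 = 0.8301

0.8301


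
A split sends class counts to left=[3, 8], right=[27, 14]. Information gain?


Parent = [30, 22], H_parent = 0.9829
H_left = 0.8454 (n=11), H_right = 0.9262 (n=41)
H_children = (11/52)·0.8454 + (41/52)·0.9262 = 0.9091
IG = 0.9829 - 0.9091 = 0.0738

0.0738


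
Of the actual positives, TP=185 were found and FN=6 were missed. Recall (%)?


Recall = TP/(TP+FN)
= 185/(185+6)
= 185/191 = 96.86%

96.86%


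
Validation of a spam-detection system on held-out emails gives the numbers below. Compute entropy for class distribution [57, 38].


Probabilities: [57/95, 38/95] ≈ [0.6, 0.4]
H = -((57/95)·log₂(57/95) + (38/95)·log₂(38/95))
  = 0.971 bits

0.971 bits


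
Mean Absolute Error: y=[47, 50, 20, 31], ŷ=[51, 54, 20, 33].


Absolute errors: |47-51|=4, |50-54|=4, |20-20|=0, |31-33|=2
Sum = 10
MAE = 10/4 = 5/2

5/2


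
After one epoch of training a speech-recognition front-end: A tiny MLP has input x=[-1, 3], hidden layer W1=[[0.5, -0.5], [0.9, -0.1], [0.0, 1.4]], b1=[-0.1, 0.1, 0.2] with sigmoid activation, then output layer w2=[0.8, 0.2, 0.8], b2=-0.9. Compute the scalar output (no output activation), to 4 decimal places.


z1[0] = (0.5)·(-1) + (-0.5)·(3) - 0.1 = -2.1
z1[1] = (0.9)·(-1) + (-0.1)·(3) + 0.1 = -1.1
z1[2] = (0.0)·(-1) + (1.4)·(3) + 0.2 = 4.4
h = sigmoid(z1) = [0.1091, 0.2497, 0.9879]
output = (0.8)·(0.1091) + (0.2)·(0.2497) + (0.8)·(0.9879) - 0.9 = 0.0275

0.0275


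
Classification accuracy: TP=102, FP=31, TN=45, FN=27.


Accuracy = (TP+TN)/(TP+TN+FP+FN)
= (102+45)/(205)
= 147/205 = 71.71%

71.71%


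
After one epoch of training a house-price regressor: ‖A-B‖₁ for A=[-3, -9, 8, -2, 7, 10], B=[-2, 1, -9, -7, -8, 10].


d = |-3+ 2| + |-9-1| + |8+ 9| + |-2+ 7| + |7+ 8| + |10-10|
  = 1 + 10 + 17 + 5 + 15 + 0
  = 48

48


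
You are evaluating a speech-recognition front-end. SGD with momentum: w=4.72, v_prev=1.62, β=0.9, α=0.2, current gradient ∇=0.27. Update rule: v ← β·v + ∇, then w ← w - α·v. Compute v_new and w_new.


v_new = 0.9·1.62 + 0.27 = 1.458 + 0.27 = 1.728
w_new = 4.72 - 0.2·1.728 = 4.72 - 0.3456 = 4.3744

v_new=1.728, w_new=4.3744


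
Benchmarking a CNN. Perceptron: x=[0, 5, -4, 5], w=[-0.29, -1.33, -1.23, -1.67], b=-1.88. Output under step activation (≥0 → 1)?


z = (0)·(-0.29) + (5)·(-1.33) + (-4)·(-1.23) + (5)·(-1.67) - 1.88
  = -11.96
step(z) = 0 (z<0)

0


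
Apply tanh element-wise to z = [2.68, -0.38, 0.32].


tanh(2.68) = 0.9906
tanh(-0.38) = -0.3627
tanh(0.32) = 0.3095
result = [0.9906, -0.3627, 0.3095]

[0.9906, -0.3627, 0.3095]


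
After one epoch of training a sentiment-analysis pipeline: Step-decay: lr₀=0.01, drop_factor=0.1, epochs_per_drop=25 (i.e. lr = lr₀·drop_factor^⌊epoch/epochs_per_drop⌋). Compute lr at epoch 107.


n_drops = ⌊107/25⌋ = 4
lr = 0.01·0.1^4 = 0.01·0.0001 = 0.000001

0.000001


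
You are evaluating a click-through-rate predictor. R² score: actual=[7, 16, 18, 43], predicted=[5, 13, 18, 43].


ȳ = 21
SS_res = Σ(y-ŷ)² = 13
SS_tot = Σ(y-ȳ)² = 714
R² = 1 - SS_res/SS_tot = 1 - 0.0182 = 0.9818

0.9818


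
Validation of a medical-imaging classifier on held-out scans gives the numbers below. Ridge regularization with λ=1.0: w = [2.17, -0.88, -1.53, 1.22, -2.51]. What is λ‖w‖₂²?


‖w‖₂² = (2.17)² + (-0.88)² + (-1.53)² + (1.22)² + (-2.51)²
     = 4.7089 + 0.7744 + 2.3409 + 1.4884 + 6.3001
     = 15.6127
λ·‖w‖₂² = 1.0·15.6127 = 15.6127

15.6127


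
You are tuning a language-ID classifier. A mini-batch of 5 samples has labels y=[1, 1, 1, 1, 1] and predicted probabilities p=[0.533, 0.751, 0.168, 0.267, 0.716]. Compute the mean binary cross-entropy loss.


L[0] = -ln(0.533) = 0.6292
L[1] = -ln(0.751) = 0.2863
L[2] = -ln(0.168) = 1.7838
L[3] = -ln(0.267) = 1.3205
L[4] = -ln(0.716) = 0.3341
mean = (0.6292 + 0.2863 + 1.7838 + 1.3205 + 0.3341)/5 = 0.8708

0.8708


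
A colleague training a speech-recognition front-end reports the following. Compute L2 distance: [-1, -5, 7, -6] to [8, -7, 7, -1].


d = √((-1-8)² + (-5+ 7)² + (7-7)² + (-6+ 1)²)
  = √(81 + 4 + 0 + 25)
  = √110 = 10.4881

10.4881


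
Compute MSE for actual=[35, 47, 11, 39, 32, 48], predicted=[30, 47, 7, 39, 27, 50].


Squared errors: (35-30)²=25, (47-47)²=0, (11-7)²=16, (39-39)²=0, (32-27)²=25, (48-50)²=4
Sum = 70
MSE = 70/6 = 35/3

35/3


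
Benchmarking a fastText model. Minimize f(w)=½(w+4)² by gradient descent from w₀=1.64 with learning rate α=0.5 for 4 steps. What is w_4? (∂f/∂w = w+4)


step 1: grad = 1.64+4 = 5.64; w = 1.64 - 0.5·(5.64) = -1.18
step 2: grad = -1.18+4 = 2.82; w = -1.18 - 0.5·(2.82) = -2.59
step 3: grad = -2.59+4 = 1.41; w = -2.59 - 0.5·(1.41) = -3.295
step 4: grad = -3.295+4 = 0.705; w = -3.295 - 0.5·(0.705) = -3.6475

-3.6475


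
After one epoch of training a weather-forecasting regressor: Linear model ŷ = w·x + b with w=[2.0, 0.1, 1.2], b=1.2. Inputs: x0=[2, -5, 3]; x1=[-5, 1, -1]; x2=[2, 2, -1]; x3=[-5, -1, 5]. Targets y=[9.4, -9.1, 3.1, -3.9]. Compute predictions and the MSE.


ŷ0 = (2.0)·(2) + (0.1)·(-5) + (1.2)·(3) + 1.2 = 8.3
ŷ1 = (2.0)·(-5) + (0.1)·(1) + (1.2)·(-1) + 1.2 = -9.9
ŷ2 = (2.0)·(2) + (0.1)·(2) + (1.2)·(-1) + 1.2 = 4.2
ŷ3 = (2.0)·(-5) + (0.1)·(-1) + (1.2)·(5) + 1.2 = -2.9
errors² = [1.21, 0.64, 1.21, 1.0]
MSE = 4.0600/4 = 1.015

1.015


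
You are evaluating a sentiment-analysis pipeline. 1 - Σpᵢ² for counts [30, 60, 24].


Probabilities: [30/114, 60/114, 24/114] ≈ [0.2632, 0.5263, 0.2105]
Σpᵢ² = (900 + 3600 + 576)/114² = 5076/12996
Gini = 1 - Σpᵢ² = 1 - 5076/12996 = 0.6094

0.6094


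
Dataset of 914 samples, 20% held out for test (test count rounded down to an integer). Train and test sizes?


Test = ⌊914·20/100⌋ = 182
Train = 914 - 182 = 732

Train: 732, Test: 182


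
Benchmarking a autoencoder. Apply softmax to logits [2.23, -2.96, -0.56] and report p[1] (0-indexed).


Exponentials: e^2.23=9.2999, e^-2.96=0.0518, e^-0.56=0.5712
Sum = 9.9229
Softmax = [0.9372, 0.0052, 0.0576]
p[1] = 0.0518/9.9229 = 0.0052

0.0052


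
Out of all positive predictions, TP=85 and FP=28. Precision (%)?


Precision = TP/(TP+FP)
= 85/(85+28)
= 85/113 = 75.22%

75.22%


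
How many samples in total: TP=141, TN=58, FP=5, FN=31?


Total = TP + TN + FP + FN
= 141 + 58 + 5 + 31
= 235
(Predicted positive: 146, predicted negative: 89)

235


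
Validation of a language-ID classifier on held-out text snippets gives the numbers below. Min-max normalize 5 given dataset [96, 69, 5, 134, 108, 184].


min=5, max=184
(5-5)/(184-5) = 0/179 = 0.0

0.0


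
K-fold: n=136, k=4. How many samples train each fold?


Fold size = 136/4 = 34
Training per fold = 136 - 34 = 102

102


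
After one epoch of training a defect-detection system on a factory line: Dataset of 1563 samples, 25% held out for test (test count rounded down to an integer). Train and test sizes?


Test = ⌊1563·25/100⌋ = 390
Train = 1563 - 390 = 1173

Train: 1173, Test: 390


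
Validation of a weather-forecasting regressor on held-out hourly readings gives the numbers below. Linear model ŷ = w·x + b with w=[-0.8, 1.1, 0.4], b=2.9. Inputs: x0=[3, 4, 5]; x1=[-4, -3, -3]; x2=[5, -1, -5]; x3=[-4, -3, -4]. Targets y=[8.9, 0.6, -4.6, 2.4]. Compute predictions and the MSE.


ŷ0 = (-0.8)·(3) + (1.1)·(4) + (0.4)·(5) + 2.9 = 6.9
ŷ1 = (-0.8)·(-4) + (1.1)·(-3) + (0.4)·(-3) + 2.9 = 1.6
ŷ2 = (-0.8)·(5) + (1.1)·(-1) + (0.4)·(-5) + 2.9 = -4.2
ŷ3 = (-0.8)·(-4) + (1.1)·(-3) + (0.4)·(-4) + 2.9 = 1.2
errors² = [4.0, 1.0, 0.16, 1.44]
MSE = 6.6000/4 = 1.65

1.65


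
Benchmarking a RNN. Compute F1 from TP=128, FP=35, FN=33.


Precision = 128/163 = 0.7853
Recall = 128/161 = 0.795
F1 = 2·P·R/(P+R) = 2·TP/(2·TP+FP+FN) = 256/(256+35+33) = 256/324 = 0.7901

0.7901


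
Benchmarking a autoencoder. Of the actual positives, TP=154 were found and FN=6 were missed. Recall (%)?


Recall = TP/(TP+FN)
= 154/(154+6)
= 154/160 = 96.25%

96.25%


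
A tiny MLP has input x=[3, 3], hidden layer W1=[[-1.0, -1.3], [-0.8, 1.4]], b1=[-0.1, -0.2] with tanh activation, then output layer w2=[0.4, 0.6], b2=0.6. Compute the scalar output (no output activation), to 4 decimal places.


z1[0] = (-1.0)·(3) + (-1.3)·(3) - 0.1 = -7.0
z1[1] = (-0.8)·(3) + (1.4)·(3) - 0.2 = 1.6
h = tanh(z1) = [-1.0, 0.9217]
output = (0.4)·(-1.0) + (0.6)·(0.9217) + 0.6 = 0.753

0.753


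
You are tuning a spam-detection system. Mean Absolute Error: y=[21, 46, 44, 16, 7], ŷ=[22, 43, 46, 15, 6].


Absolute errors: |21-22|=1, |46-43|=3, |44-46|=2, |16-15|=1, |7-6|=1
Sum = 8
MAE = 8/5 = 8/5

8/5


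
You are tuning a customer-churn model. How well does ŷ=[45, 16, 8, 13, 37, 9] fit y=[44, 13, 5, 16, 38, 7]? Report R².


ȳ = 20.5
SS_res = Σ(y-ŷ)² = 33
SS_tot = Σ(y-ȳ)² = 1357.5
R² = 1 - SS_res/SS_tot = 1 - 0.0243 = 0.9757

0.9757


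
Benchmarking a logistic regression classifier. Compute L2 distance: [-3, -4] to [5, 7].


d = √((-3-5)² + (-4-7)²)
  = √(64 + 121)
  = √185 = 13.6015

13.6015


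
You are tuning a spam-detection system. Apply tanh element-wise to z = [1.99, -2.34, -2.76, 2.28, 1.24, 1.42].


tanh(1.99) = 0.9633
tanh(-2.34) = -0.9816
tanh(-2.76) = -0.992
tanh(2.28) = 0.9793
tanh(1.24) = 0.8455
tanh(1.42) = 0.8896
result = [0.9633, -0.9816, -0.992, 0.9793, 0.8455, 0.8896]

[0.9633, -0.9816, -0.992, 0.9793, 0.8455, 0.8896]


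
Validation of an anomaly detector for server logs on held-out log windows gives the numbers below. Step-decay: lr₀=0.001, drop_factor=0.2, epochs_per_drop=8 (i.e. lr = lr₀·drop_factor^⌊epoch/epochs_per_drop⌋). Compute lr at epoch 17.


n_drops = ⌊17/8⌋ = 2
lr = 0.001·0.2^2 = 0.001·0.04 = 0.00004

0.00004


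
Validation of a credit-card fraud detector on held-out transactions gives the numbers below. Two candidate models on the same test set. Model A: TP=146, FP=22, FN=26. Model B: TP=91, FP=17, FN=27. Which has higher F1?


Model A: P=146/168=0.869, R=146/172=0.8488, F1=2PR/(P+R)=2TP/(2TP+FP+FN)=292/340=0.8588
Model B: P=91/108=0.8426, R=91/118=0.7712, F1=2PR/(P+R)=2TP/(2TP+FP+FN)=182/226=0.8053
0.8588 > 0.8053 → Model A

Model A


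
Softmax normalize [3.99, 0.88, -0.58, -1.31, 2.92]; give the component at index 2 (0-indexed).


Exponentials: e^3.99=54.0549, e^0.88=2.4109, e^-0.58=0.5599, e^-1.31=0.2698, e^2.92=18.5413
Sum = 75.8368
Softmax = [0.7128, 0.0318, 0.0074, 0.0036, 0.2445]
p[2] = 0.5599/75.8368 = 0.0074

0.0074


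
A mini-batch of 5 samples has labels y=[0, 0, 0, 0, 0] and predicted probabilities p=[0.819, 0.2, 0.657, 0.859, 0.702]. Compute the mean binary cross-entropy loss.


L[0] = -ln(1-0.819) = -ln(0.181) = 1.7093
L[1] = -ln(1-0.2) = -ln(0.8) = 0.2231
L[2] = -ln(1-0.657) = -ln(0.343) = 1.07
L[3] = -ln(1-0.859) = -ln(0.141) = 1.959
L[4] = -ln(1-0.702) = -ln(0.298) = 1.2107
mean = (1.7093 + 0.2231 + 1.07 + 1.959 + 1.2107)/5 = 1.2344

1.2344


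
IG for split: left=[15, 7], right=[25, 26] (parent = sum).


Parent = [40, 33], H_parent = 0.9934
H_left = 0.9024 (n=22), H_right = 0.9997 (n=51)
H_children = (22/73)·0.9024 + (51/73)·0.9997 = 0.9704
IG = 0.9934 - 0.9704 = 0.023

0.023


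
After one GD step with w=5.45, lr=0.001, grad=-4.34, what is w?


w_new = w - α·∇
= 5.45 - 0.001·-4.34
= 5.45 + 0.00434
= 5.45434

5.45434


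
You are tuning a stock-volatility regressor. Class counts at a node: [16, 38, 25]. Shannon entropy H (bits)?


Probabilities: [16/79, 38/79, 25/79] ≈ [0.2025, 0.481, 0.3165]
H = -((16/79)·log₂(16/79) + (38/79)·log₂(38/79) + (25/79)·log₂(25/79))
  = 1.4998 bits

1.4998 bits


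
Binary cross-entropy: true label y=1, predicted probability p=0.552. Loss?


BCE = -[y·ln(p) + (1-y)·ln(1-p)]
= -1·ln(0.552) - 0
= -ln(0.552) = 0.5942

0.5942


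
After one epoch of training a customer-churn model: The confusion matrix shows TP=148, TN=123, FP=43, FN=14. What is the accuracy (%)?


Accuracy = (TP+TN)/(TP+TN+FP+FN)
= (148+123)/(328)
= 271/328 = 82.62%

82.62%


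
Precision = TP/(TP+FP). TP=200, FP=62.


Precision = TP/(TP+FP)
= 200/(200+62)
= 200/262 = 76.34%

76.34%


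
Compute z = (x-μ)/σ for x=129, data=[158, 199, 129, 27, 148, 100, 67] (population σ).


μ = 118.2857, σ = 53.9675
z = (129 - 118.2857)/53.9675 = 0.1985

0.1985


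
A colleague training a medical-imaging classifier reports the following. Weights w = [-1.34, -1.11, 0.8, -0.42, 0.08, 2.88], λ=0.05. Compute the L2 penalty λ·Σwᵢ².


‖w‖₂² = (-1.34)² + (-1.11)² + (0.8)² + (-0.42)² + (0.08)² + (2.88)²
     = 1.7956 + 1.2321 + 0.64 + 0.1764 + 0.0064 + 8.2944
     = 12.1449
λ·‖w‖₂² = 0.05·12.1449 = 0.607245

0.607245


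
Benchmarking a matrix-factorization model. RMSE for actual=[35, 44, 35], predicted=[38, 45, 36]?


MSE = 11/3 = 3.6667
RMSE = √(11/3) = 1.9149

1.9149


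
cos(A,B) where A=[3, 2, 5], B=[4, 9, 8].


A·B = 3·4 + 2·9 + 5·8 = 70
‖A‖ = √38 = 6.1644, ‖B‖ = √161 = 12.6886
cos = 70/(√38·√161) = 70/√6118 = 0.8949

0.8949


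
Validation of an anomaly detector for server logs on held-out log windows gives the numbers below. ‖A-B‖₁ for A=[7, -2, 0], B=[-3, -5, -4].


d = |7+ 3| + |-2+ 5| + |0+ 4|
  = 10 + 3 + 4
  = 17

17


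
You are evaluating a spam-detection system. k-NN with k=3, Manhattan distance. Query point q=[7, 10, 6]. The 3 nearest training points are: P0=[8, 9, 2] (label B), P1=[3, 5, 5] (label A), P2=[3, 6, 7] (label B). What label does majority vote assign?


d(q,P0) = 6  (label B)
d(q,P1) = 10  (label A)
d(q,P2) = 9  (label B)
Votes: A=1, B=2
Majority → B

B


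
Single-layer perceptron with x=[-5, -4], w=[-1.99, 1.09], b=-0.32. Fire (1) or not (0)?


z = (-5)·(-1.99) + (-4)·(1.09) - 0.32
  = 5.27
step(z) = 1 (z≥0)

1


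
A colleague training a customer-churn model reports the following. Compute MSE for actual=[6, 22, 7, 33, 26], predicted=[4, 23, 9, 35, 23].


Squared errors: (6-4)²=4, (22-23)²=1, (7-9)²=4, (33-35)²=4, (26-23)²=9
Sum = 22
MSE = 22/5 = 22/5

22/5


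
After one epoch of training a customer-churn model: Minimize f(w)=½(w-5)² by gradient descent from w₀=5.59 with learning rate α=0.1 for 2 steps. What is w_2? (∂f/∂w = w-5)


step 1: grad = 5.59-5 = 0.59; w = 5.59 - 0.1·(0.59) = 5.531
step 2: grad = 5.531-5 = 0.531; w = 5.531 - 0.1·(0.531) = 5.4779

5.4779


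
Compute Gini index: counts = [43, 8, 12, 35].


Probabilities: [43/98, 8/98, 12/98, 35/98] ≈ [0.4388, 0.0816, 0.1224, 0.3571]
Σpᵢ² = (1849 + 64 + 144 + 1225)/98² = 3282/9604
Gini = 1 - Σpᵢ² = 1 - 3282/9604 = 0.6583

0.6583


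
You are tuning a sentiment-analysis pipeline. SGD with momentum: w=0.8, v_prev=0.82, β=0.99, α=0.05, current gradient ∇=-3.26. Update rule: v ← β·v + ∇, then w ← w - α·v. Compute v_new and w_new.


v_new = 0.99·0.82 - 3.26 = 0.8118 - 3.26 = -2.4482
w_new = 0.8 - 0.05·-2.4482 = 0.8 + 0.12241 = 0.92241

v_new=-2.4482, w_new=0.92241


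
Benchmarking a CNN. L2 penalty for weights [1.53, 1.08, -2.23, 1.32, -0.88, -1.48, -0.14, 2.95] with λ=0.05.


‖w‖₂² = (1.53)² + (1.08)² + (-2.23)² + (1.32)² + (-0.88)² + (-1.48)² + (-0.14)² + (2.95)²
     = 2.3409 + 1.1664 + 4.9729 + 1.7424 + 0.7744 + 2.1904 + 0.0196 + 8.7025
     = 21.9095
λ·‖w‖₂² = 0.05·21.9095 = 1.095475

1.095475


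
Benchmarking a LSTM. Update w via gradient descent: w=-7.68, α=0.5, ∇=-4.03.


w_new = w - α·∇
= -7.68 - 0.5·-4.03
= -7.68 + 2.015
= -5.665

-5.665


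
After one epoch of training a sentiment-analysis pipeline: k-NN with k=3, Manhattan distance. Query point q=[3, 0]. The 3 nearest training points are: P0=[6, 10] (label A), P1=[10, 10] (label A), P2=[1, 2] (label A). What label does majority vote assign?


d(q,P0) = 13  (label A)
d(q,P1) = 17  (label A)
d(q,P2) = 4  (label A)
Votes: A=3, B=0
Majority → A

A


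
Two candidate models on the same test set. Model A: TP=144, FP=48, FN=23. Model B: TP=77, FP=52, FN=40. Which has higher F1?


Model A: P=144/192=0.75, R=144/167=0.8623, F1=2PR/(P+R)=2TP/(2TP+FP+FN)=288/359=0.8022
Model B: P=77/129=0.5969, R=77/117=0.6581, F1=2PR/(P+R)=2TP/(2TP+FP+FN)=154/246=0.626
0.8022 > 0.626 → Model A

Model A


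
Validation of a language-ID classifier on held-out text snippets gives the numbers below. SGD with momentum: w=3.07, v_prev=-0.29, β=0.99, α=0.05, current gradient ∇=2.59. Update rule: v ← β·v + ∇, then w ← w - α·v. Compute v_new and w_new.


v_new = 0.99·-0.29 + 2.59 = -0.2871 + 2.59 = 2.3029
w_new = 3.07 - 0.05·2.3029 = 3.07 - 0.115145 = 2.954855

v_new=2.3029, w_new=2.954855


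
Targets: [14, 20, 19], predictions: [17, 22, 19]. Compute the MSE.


Squared errors: (14-17)²=9, (20-22)²=4, (19-19)²=0
Sum = 13
MSE = 13/3 = 13/3

13/3


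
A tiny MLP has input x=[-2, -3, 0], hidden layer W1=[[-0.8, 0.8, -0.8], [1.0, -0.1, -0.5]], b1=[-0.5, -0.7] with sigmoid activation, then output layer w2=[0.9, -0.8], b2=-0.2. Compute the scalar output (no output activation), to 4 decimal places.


z1[0] = (-0.8)·(-2) + (0.8)·(-3) + (-0.8)·(0) - 0.5 = -1.3
z1[1] = (1.0)·(-2) + (-0.1)·(-3) + (-0.5)·(0) - 0.7 = -2.4
h = sigmoid(z1) = [0.2142, 0.0832]
output = (0.9)·(0.2142) + (-0.8)·(0.0832) - 0.2 = -0.0738

-0.0738


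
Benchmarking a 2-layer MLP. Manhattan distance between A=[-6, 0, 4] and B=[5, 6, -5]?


d = |-6-5| + |0-6| + |4+ 5|
  = 11 + 6 + 9
  = 26

26


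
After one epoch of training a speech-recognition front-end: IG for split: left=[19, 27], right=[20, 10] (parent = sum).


Parent = [39, 37], H_parent = 0.9995
H_left = 0.9781 (n=46), H_right = 0.9183 (n=30)
H_children = (46/76)·0.9781 + (30/76)·0.9183 = 0.9545
IG = 0.9995 - 0.9545 = 0.045

0.045


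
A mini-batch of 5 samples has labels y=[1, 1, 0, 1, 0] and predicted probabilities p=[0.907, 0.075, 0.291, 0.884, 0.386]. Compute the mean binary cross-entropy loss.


L[0] = -ln(0.907) = 0.0976
L[1] = -ln(0.075) = 2.5903
L[2] = -ln(1-0.291) = -ln(0.709) = 0.3439
L[3] = -ln(0.884) = 0.1233
L[4] = -ln(1-0.386) = -ln(0.614) = 0.4878
mean = (0.0976 + 2.5903 + 0.3439 + 0.1233 + 0.4878)/5 = 0.7286

0.7286


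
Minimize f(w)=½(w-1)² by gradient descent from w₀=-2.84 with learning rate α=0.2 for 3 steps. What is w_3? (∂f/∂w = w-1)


step 1: grad = -2.84-1 = -3.84; w = -2.84 - 0.2·(-3.84) = -2.072
step 2: grad = -2.072-1 = -3.072; w = -2.072 - 0.2·(-3.072) = -1.4576
step 3: grad = -1.4576-1 = -2.4576; w = -1.4576 - 0.2·(-2.4576) = -0.96608

-0.96608


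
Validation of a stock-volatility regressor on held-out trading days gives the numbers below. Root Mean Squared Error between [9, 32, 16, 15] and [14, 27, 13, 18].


MSE = 68/4 = 17
RMSE = √(68/4) = 4.1231

4.1231


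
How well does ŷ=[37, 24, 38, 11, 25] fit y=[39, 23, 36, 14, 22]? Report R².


ȳ = 26.8
SS_res = Σ(y-ŷ)² = 27
SS_tot = Σ(y-ȳ)² = 434.8
R² = 1 - SS_res/SS_tot = 1 - 0.0621 = 0.9379

0.9379


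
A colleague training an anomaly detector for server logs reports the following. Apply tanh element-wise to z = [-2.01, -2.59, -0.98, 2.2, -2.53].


tanh(-2.01) = -0.9647
tanh(-2.59) = -0.9888
tanh(-0.98) = -0.7531
tanh(2.2) = 0.9757
tanh(-2.53) = -0.9874
result = [-0.9647, -0.9888, -0.7531, 0.9757, -0.9874]

[-0.9647, -0.9888, -0.7531, 0.9757, -0.9874]


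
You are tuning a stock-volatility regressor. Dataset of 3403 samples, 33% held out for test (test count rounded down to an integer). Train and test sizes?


Test = ⌊3403·33/100⌋ = 1122
Train = 3403 - 1122 = 2281

Train: 2281, Test: 1122


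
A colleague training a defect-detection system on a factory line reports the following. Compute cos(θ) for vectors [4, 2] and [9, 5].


A·B = 4·9 + 2·5 = 46
‖A‖ = √20 = 4.4721, ‖B‖ = √106 = 10.2956
cos = 46/(√20·√106) = 46/√2120 = 0.9991

0.9991


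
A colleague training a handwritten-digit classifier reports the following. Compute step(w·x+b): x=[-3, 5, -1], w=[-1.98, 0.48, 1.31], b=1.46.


z = (-3)·(-1.98) + (5)·(0.48) + (-1)·(1.31) + 1.46
  = 8.49
step(z) = 1 (z≥0)

1


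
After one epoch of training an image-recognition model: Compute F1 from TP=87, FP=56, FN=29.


Precision = 87/143 = 0.6084
Recall = 87/116 = 0.75
F1 = 2·P·R/(P+R) = 2·TP/(2·TP+FP+FN) = 174/(174+56+29) = 174/259 = 0.6718

0.6718


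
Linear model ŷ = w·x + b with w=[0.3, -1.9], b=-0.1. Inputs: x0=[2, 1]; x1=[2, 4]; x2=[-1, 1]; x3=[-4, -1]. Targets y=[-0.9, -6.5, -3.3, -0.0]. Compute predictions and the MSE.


ŷ0 = (0.3)·(2) + (-1.9)·(1) - 0.1 = -1.4
ŷ1 = (0.3)·(2) + (-1.9)·(4) - 0.1 = -7.1
ŷ2 = (0.3)·(-1) + (-1.9)·(1) - 0.1 = -2.3
ŷ3 = (0.3)·(-4) + (-1.9)·(-1) - 0.1 = 0.6
errors² = [0.25, 0.36, 1.0, 0.36]
MSE = 1.9700/4 = 0.4925

0.4925


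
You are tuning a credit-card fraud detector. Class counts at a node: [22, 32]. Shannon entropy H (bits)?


Probabilities: [22/54, 32/54] ≈ [0.4074, 0.5926]
H = -((22/54)·log₂(22/54) + (32/54)·log₂(32/54))
  = 0.9751 bits

0.9751 bits


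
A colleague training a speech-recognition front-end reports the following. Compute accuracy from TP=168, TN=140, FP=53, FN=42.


Accuracy = (TP+TN)/(TP+TN+FP+FN)
= (168+140)/(403)
= 308/403 = 76.43%

76.43%


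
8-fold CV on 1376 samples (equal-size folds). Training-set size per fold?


Fold size = 1376/8 = 172
Training per fold = 1376 - 172 = 1204

1204


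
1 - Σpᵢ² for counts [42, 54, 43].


Probabilities: [42/139, 54/139, 43/139] ≈ [0.3022, 0.3885, 0.3094]
Σpᵢ² = (1764 + 2916 + 1849)/139² = 6529/19321
Gini = 1 - Σpᵢ² = 1 - 6529/19321 = 0.6621

0.6621


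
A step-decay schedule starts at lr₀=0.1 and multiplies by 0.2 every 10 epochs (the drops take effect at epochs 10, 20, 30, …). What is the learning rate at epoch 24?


n_drops = ⌊24/10⌋ = 2
lr = 0.1·0.2^2 = 0.1·0.04 = 0.004

0.004


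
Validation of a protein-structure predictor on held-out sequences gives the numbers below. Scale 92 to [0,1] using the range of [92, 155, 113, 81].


min=81, max=155
(92-81)/(155-81) = 11/74 = 0.1486

0.1486


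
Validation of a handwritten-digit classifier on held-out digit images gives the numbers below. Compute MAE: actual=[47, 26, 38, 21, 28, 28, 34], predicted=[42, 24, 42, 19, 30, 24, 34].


Absolute errors: |47-42|=5, |26-24|=2, |38-42|=4, |21-19|=2, |28-30|=2, |28-24|=4, |34-34|=0
Sum = 19
MAE = 19/7 = 19/7

19/7


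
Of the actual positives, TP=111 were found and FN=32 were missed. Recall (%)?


Recall = TP/(TP+FN)
= 111/(111+32)
= 111/143 = 77.62%

77.62%


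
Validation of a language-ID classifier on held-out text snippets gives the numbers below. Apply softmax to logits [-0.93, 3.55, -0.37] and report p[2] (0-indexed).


Exponentials: e^-0.93=0.3946, e^3.55=34.8133, e^-0.37=0.6907
Sum = 35.8986
Softmax = [0.011, 0.9698, 0.0192]
p[2] = 0.6907/35.8986 = 0.0192

0.0192


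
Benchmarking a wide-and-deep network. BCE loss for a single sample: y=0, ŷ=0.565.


BCE = -[y·ln(p) + (1-y)·ln(1-p)]
= -0 - 1·ln(1-0.565)
= -ln(0.435) = 0.8324

0.8324


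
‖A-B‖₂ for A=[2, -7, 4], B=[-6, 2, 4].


d = √((2+ 6)² + (-7-2)² + (4-4)²)
  = √(64 + 81 + 0)
  = √145 = 12.0416

12.0416


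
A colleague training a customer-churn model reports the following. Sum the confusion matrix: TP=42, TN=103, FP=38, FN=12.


Total = TP + TN + FP + FN
= 42 + 103 + 38 + 12
= 195
(Predicted positive: 80, predicted negative: 115)

195


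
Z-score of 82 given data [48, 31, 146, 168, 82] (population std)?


μ = 95, σ = 53.6731
z = (82 - 95)/53.6731 = -0.2422

-0.2422


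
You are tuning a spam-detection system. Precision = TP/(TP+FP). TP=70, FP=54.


Precision = TP/(TP+FP)
= 70/(70+54)
= 70/124 = 56.45%

56.45%


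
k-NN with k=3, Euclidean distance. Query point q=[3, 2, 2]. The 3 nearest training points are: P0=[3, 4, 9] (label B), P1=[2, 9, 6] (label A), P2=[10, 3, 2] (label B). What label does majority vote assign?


d(q,P0) = 7.2801  (label B)
d(q,P1) = 8.124  (label A)
d(q,P2) = 7.0711  (label B)
Votes: A=1, B=2
Majority → B

B


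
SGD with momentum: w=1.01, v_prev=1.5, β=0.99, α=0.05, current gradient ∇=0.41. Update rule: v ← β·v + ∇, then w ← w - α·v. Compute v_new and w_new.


v_new = 0.99·1.5 + 0.41 = 1.485 + 0.41 = 1.895
w_new = 1.01 - 0.05·1.895 = 1.01 - 0.09475 = 0.91525

v_new=1.895, w_new=0.91525


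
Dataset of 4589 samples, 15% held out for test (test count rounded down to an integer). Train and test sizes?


Test = ⌊4589·15/100⌋ = 688
Train = 4589 - 688 = 3901

Train: 3901, Test: 688


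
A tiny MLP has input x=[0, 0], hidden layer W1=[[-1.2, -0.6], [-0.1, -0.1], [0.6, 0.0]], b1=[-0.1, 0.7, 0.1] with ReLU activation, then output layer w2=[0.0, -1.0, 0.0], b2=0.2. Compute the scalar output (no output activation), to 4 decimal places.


z1[0] = (-1.2)·(0) + (-0.6)·(0) - 0.1 = -0.1
z1[1] = (-0.1)·(0) + (-0.1)·(0) + 0.7 = 0.7
z1[2] = (0.6)·(0) + (0.0)·(0) + 0.1 = 0.1
h = ReLU(z1) = [0.0, 0.7, 0.1]
output = (0.0)·(0.0) + (-1.0)·(0.7) + (0.0)·(0.1) + 0.2 = -0.5

-0.5


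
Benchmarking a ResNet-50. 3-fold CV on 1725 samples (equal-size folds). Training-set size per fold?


Fold size = 1725/3 = 575
Training per fold = 1725 - 575 = 1150

1150


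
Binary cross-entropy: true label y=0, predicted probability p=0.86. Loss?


BCE = -[y·ln(p) + (1-y)·ln(1-p)]
= -0 - 1·ln(1-0.86)
= -ln(0.14) = 1.9661

1.9661


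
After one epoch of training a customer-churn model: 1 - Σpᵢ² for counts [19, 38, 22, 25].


Probabilities: [19/104, 38/104, 22/104, 25/104] ≈ [0.1827, 0.3654, 0.2115, 0.2404]
Σpᵢ² = (361 + 1444 + 484 + 625)/104² = 2914/10816
Gini = 1 - Σpᵢ² = 1 - 2914/10816 = 0.7306

0.7306


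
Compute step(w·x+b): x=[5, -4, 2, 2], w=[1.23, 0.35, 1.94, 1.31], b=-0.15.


z = (5)·(1.23) + (-4)·(0.35) + (2)·(1.94) + (2)·(1.31) - 0.15
  = 11.1
step(z) = 1 (z≥0)

1


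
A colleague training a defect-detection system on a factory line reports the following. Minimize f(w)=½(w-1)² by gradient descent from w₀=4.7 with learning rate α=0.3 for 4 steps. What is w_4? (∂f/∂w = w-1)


step 1: grad = 4.7-1 = 3.7; w = 4.7 - 0.3·(3.7) = 3.59
step 2: grad = 3.59-1 = 2.59; w = 3.59 - 0.3·(2.59) = 2.813
step 3: grad = 2.813-1 = 1.813; w = 2.813 - 0.3·(1.813) = 2.2691
step 4: grad = 2.2691-1 = 1.2691; w = 2.2691 - 0.3·(1.2691) = 1.88837

1.88837


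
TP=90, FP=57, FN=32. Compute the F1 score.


Precision = 90/147 = 0.6122
Recall = 90/122 = 0.7377
F1 = 2·P·R/(P+R) = 2·TP/(2·TP+FP+FN) = 180/(180+57+32) = 180/269 = 0.6691

0.6691


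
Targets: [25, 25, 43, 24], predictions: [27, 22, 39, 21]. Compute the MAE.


Absolute errors: |25-27|=2, |25-22|=3, |43-39|=4, |24-21|=3
Sum = 12
MAE = 12/4 = 3

3


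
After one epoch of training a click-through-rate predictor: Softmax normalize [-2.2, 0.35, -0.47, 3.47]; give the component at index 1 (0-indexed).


Exponentials: e^-2.2=0.1108, e^0.35=1.4191, e^-0.47=0.625, e^3.47=32.1367
Sum = 34.2916
Softmax = [0.0032, 0.0414, 0.0182, 0.9372]
p[1] = 1.4191/34.2916 = 0.0414

0.0414


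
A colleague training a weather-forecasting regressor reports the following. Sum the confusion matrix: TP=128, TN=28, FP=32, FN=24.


Total = TP + TN + FP + FN
= 128 + 28 + 32 + 24
= 212
(Predicted positive: 160, predicted negative: 52)

212


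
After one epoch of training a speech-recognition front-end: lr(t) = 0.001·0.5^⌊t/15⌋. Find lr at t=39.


n_drops = ⌊39/15⌋ = 2
lr = 0.001·0.5^2 = 0.001·0.25 = 0.00025

0.00025


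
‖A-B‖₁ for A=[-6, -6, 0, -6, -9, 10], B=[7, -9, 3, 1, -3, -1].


d = |-6-7| + |-6+ 9| + |0-3| + |-6-1| + |-9+ 3| + |10+ 1|
  = 13 + 3 + 3 + 7 + 6 + 11
  = 43

43


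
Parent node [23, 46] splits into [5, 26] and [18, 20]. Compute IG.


Parent = [23, 46], H_parent = 0.9183
H_left = 0.6374 (n=31), H_right = 0.998 (n=38)
H_children = (31/69)·0.6374 + (38/69)·0.998 = 0.836
IG = 0.9183 - 0.836 = 0.0823

0.0823


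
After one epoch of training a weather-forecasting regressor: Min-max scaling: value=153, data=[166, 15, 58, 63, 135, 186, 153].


min=15, max=186
(153-15)/(186-15) = 138/171 = 0.807

0.807


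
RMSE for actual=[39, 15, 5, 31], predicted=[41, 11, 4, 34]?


MSE = 30/4 = 7.5
RMSE = √(30/4) = 2.7386

2.7386


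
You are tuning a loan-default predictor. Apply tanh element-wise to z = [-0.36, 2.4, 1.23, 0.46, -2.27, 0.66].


tanh(-0.36) = -0.3452
tanh(2.4) = 0.9837
tanh(1.23) = 0.8426
tanh(0.46) = 0.4301
tanh(-2.27) = -0.9789
tanh(0.66) = 0.5784
result = [-0.3452, 0.9837, 0.8426, 0.4301, -0.9789, 0.5784]

[-0.3452, 0.9837, 0.8426, 0.4301, -0.9789, 0.5784]
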